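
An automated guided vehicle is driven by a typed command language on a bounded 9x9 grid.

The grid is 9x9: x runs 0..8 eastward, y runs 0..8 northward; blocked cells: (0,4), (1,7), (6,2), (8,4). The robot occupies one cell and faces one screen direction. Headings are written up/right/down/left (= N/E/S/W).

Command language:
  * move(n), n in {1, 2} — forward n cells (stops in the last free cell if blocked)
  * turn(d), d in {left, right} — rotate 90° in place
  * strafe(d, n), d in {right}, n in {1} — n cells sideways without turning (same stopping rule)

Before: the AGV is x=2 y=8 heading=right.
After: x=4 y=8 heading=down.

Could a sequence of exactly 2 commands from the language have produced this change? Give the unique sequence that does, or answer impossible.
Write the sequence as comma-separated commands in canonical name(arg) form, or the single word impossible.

key: position moved to (4,8) AND the heading swung to S — translation plus rotation needed
start: x=2 y=8 heading=right
[1] after move(2): x=4 y=8 heading=right
[2] after turn(right): x=4 y=8 heading=down
no other 2-command option fits: unique.

move(2), turn(right)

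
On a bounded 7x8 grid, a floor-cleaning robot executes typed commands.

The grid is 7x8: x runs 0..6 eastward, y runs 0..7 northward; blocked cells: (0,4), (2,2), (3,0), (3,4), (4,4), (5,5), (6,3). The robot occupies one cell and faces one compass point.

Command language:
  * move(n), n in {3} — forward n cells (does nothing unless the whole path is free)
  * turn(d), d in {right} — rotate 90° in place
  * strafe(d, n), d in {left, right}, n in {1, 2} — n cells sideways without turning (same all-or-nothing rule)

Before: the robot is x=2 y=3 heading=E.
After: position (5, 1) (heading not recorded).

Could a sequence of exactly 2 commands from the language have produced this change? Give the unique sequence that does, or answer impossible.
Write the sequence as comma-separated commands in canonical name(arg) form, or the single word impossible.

move(3), strafe(right, 2)

key: running strafe(right, 2) before move(3) would end elsewhere — order is forced
t0: x=2 y=3 heading=E
1. move(3) → x=5 y=3 heading=E
2. strafe(right, 2) → x=5 y=1 heading=E
all 36 alternatives checked — unique.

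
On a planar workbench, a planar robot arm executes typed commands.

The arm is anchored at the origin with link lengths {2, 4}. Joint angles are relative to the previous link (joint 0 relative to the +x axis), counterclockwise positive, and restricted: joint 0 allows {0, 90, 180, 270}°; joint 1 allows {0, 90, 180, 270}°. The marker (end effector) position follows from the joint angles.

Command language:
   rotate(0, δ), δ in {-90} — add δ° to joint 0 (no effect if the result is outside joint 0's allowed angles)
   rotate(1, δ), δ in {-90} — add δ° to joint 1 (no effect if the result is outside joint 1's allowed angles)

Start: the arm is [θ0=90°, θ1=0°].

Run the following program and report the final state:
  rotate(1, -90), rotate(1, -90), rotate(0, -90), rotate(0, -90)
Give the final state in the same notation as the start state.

[θ0=270°, θ1=180°]

t0: [θ0=90°, θ1=0°]
[1] after rotate(1, -90): [θ0=90°, θ1=270°]
[2] after rotate(1, -90): [θ0=90°, θ1=180°]
[3] after rotate(0, -90): [θ0=0°, θ1=180°]
[4] after rotate(0, -90): [θ0=270°, θ1=180°]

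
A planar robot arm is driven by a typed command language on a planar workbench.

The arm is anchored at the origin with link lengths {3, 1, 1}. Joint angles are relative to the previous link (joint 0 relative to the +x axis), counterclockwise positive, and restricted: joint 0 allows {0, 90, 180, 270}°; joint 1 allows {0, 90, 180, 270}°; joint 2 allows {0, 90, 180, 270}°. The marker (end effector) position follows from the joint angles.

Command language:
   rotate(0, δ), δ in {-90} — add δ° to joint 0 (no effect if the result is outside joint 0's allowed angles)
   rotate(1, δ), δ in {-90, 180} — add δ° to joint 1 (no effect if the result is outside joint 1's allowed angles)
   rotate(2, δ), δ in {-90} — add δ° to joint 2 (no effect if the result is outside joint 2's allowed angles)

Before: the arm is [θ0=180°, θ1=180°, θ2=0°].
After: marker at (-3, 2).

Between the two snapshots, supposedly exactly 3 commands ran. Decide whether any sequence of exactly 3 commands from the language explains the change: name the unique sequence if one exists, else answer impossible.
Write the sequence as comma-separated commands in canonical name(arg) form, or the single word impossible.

rotate(1, -90), rotate(1, -90), rotate(1, -90)

begin: [θ0=180°, θ1=180°, θ2=0°]
1. rotate(1, -90) → [θ0=180°, θ1=90°, θ2=0°]
2. rotate(1, -90) → [θ0=180°, θ1=0°, θ2=0°]
3. rotate(1, -90) → [θ0=180°, θ1=270°, θ2=0°]
no other 3-command option fits: unique.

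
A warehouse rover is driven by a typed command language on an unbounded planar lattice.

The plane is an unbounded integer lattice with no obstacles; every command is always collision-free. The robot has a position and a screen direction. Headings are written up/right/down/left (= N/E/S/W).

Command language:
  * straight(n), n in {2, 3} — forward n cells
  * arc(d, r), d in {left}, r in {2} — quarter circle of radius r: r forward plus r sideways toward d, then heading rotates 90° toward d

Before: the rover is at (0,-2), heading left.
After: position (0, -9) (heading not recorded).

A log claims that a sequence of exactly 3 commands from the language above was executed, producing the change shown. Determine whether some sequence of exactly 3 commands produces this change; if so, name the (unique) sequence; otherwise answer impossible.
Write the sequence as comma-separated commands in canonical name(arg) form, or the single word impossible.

start: at (0,-2), heading left
1. arc(left, 2) → at (-2,-4), heading down
2. straight(3) → at (-2,-7), heading down
3. arc(left, 2) → at (0,-9), heading right
no other 3-command option fits: unique.

arc(left, 2), straight(3), arc(left, 2)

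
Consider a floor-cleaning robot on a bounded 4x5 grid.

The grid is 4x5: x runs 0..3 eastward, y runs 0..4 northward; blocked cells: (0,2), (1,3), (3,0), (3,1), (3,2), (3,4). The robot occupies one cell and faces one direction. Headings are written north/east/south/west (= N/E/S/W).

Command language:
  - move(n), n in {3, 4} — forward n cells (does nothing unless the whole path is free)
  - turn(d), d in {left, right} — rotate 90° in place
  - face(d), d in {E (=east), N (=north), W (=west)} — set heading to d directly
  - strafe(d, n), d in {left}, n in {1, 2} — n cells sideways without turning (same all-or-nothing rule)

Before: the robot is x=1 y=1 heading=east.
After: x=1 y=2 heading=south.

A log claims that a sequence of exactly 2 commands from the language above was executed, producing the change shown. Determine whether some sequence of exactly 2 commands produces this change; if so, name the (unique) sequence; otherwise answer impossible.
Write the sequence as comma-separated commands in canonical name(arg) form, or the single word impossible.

strafe(left, 1), turn(right)

key: order matters: swapping strafe(left, 1) and turn(right) lands elsewhere
t0: x=1 y=1 heading=east
step 1 (strafe(left, 1)): x=1 y=2 heading=east
step 2 (turn(right)): x=1 y=2 heading=south
uniquely the one of 81 2-step routes that fits.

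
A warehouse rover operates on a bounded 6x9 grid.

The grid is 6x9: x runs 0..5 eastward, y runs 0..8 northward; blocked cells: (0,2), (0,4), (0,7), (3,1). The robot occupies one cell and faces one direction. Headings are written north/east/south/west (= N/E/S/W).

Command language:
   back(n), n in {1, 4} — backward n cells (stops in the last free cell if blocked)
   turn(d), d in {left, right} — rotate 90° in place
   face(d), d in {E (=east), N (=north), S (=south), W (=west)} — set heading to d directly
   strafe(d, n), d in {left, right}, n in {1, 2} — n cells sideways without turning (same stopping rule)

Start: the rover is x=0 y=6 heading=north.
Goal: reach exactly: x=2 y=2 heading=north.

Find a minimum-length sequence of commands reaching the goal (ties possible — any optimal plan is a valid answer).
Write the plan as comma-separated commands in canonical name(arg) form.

start: x=0 y=6 heading=north
1. strafe(right, 2) → x=2 y=6 heading=north
2. back(4) → x=2 y=2 heading=north
shorter routes all fall short; 2 is best.

strafe(right, 2), back(4)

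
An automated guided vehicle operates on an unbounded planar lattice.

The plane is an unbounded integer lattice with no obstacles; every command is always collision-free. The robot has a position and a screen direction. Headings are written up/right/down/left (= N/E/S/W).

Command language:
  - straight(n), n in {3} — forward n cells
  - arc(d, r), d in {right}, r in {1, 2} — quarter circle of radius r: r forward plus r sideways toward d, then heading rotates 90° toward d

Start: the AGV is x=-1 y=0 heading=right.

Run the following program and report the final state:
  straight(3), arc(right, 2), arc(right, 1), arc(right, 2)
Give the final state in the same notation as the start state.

t0: x=-1 y=0 heading=right
t=1 straight(3) ⇒ x=2 y=0 heading=right
t=2 arc(right, 2) ⇒ x=4 y=-2 heading=down
t=3 arc(right, 1) ⇒ x=3 y=-3 heading=left
t=4 arc(right, 2) ⇒ x=1 y=-1 heading=up

x=1 y=-1 heading=up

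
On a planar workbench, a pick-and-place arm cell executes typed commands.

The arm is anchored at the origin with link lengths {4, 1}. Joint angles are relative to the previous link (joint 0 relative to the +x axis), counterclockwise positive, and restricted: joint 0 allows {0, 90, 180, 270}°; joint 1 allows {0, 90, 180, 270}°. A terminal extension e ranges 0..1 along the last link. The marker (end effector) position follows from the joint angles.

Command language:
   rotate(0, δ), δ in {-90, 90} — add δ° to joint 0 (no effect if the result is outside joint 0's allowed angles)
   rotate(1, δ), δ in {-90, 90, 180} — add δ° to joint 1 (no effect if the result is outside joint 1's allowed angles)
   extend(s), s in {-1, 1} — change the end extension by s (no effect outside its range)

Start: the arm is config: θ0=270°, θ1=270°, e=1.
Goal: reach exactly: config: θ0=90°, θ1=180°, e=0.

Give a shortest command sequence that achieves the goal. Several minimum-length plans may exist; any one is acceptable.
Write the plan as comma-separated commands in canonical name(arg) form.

extend(-1), rotate(0, 90), rotate(0, 90), rotate(1, -90)

initial: config: θ0=270°, θ1=270°, e=1
[1] after extend(-1): config: θ0=270°, θ1=270°, e=0
[2] after rotate(0, 90): config: θ0=0°, θ1=270°, e=0
[3] after rotate(0, 90): config: θ0=90°, θ1=270°, e=0
[4] after rotate(1, -90): config: θ0=90°, θ1=180°, e=0
shorter routes all fall short; 4 is best.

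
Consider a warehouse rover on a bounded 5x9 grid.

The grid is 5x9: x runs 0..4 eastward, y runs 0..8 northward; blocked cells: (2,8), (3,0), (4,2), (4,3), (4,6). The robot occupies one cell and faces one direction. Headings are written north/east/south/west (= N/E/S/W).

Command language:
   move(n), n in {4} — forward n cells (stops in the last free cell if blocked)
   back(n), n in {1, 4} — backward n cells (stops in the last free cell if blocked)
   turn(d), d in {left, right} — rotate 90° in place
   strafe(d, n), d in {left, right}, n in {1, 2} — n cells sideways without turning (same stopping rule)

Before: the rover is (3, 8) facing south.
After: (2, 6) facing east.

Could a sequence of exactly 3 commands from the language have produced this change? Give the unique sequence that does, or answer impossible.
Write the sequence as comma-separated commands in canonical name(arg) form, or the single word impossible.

key: position moved to (2,6) AND the heading swung to E — translation plus rotation needed
begin: (3, 8) facing south
1. turn(left) → (3, 8) facing east
2. strafe(right, 2) → (3, 6) facing east
3. back(1) → (2, 6) facing east
uniquely the one of 729 3-step routes that fits.

turn(left), strafe(right, 2), back(1)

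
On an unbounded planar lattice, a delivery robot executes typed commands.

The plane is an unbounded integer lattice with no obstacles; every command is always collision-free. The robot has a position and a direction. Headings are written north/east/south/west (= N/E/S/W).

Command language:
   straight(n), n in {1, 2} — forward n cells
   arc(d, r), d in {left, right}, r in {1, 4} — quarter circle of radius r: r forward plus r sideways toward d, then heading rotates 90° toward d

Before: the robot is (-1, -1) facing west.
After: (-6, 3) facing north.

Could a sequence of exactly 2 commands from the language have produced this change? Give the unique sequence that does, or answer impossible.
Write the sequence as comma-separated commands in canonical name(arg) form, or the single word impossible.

key: order matters: swapping straight(1) and arc(right, 4) lands elsewhere
initial: (-1, -1) facing west
[1] after straight(1): (-2, -1) facing west
[2] after arc(right, 4): (-6, 3) facing north
all 36 alternatives checked — unique.

straight(1), arc(right, 4)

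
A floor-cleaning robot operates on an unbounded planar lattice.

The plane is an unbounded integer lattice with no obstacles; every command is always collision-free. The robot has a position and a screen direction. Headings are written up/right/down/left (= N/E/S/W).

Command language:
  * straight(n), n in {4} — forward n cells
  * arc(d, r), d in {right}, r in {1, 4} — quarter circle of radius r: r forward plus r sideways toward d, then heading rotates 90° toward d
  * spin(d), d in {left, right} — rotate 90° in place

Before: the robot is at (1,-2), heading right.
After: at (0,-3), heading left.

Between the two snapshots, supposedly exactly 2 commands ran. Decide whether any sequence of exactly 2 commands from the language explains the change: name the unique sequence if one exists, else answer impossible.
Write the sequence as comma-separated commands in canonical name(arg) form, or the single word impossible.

spin(right), arc(right, 1)

key: running arc(right, 1) before spin(right) would end elsewhere — order is forced
initial: at (1,-2), heading right
step 1 (spin(right)): at (1,-2), heading down
step 2 (arc(right, 1)): at (0,-3), heading left
uniquely the one of 25 2-step routes that fits.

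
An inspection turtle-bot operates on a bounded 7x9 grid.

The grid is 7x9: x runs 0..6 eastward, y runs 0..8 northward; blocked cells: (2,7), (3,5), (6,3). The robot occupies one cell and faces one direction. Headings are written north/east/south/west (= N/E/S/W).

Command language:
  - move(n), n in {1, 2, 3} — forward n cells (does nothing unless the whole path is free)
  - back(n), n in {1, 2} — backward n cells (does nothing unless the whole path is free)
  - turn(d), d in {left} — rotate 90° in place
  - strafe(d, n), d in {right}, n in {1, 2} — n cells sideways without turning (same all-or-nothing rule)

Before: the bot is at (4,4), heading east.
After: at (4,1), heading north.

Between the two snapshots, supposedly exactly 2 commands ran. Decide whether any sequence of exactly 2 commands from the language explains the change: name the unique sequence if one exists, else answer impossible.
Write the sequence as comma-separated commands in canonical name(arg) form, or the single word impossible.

no 2-step route produces this change.

impossible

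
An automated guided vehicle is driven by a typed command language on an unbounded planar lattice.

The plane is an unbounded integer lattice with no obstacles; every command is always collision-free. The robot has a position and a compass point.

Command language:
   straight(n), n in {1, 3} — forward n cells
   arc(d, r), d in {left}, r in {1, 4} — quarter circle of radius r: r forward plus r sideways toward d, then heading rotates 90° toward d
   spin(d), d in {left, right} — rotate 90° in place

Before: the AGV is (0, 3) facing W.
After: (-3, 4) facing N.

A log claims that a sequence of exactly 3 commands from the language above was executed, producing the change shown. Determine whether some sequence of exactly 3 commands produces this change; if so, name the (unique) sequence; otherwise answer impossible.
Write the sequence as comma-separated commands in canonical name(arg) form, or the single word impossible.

straight(3), spin(right), straight(1)

key: cell and facing (now N) both changed — the 3 commands mix motion and turning
begin: (0, 3) facing W
[1] after straight(3): (-3, 3) facing W
[2] after spin(right): (-3, 3) facing N
[3] after straight(1): (-3, 4) facing N
no rival 3-sequence matches.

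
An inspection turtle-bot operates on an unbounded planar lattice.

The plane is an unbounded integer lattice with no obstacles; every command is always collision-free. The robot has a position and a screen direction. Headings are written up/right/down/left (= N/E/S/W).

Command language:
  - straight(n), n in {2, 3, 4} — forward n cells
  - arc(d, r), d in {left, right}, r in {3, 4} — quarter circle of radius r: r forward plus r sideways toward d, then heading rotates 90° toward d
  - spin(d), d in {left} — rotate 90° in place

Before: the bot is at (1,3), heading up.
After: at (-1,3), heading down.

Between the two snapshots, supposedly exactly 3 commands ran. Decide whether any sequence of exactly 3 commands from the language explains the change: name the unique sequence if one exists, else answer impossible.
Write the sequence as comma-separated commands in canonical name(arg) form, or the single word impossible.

spin(left), straight(2), spin(left)

key: position moved to (-1,3) AND the heading swung to S — translation plus rotation needed
initial: at (1,3), heading up
[1] after spin(left): at (1,3), heading left
[2] after straight(2): at (-1,3), heading left
[3] after spin(left): at (-1,3), heading down
all 512 alternatives checked — unique.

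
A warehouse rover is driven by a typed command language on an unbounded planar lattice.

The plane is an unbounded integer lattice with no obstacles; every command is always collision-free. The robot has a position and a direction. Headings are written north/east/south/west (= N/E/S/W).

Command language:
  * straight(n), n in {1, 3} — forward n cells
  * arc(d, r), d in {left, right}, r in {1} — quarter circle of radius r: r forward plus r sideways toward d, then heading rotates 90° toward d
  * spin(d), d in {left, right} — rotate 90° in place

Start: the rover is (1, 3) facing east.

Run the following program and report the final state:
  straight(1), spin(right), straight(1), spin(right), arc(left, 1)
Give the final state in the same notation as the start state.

(1, 1) facing south

initial: (1, 3) facing east
1. straight(1) → (2, 3) facing east
2. spin(right) → (2, 3) facing south
3. straight(1) → (2, 2) facing south
4. spin(right) → (2, 2) facing west
5. arc(left, 1) → (1, 1) facing south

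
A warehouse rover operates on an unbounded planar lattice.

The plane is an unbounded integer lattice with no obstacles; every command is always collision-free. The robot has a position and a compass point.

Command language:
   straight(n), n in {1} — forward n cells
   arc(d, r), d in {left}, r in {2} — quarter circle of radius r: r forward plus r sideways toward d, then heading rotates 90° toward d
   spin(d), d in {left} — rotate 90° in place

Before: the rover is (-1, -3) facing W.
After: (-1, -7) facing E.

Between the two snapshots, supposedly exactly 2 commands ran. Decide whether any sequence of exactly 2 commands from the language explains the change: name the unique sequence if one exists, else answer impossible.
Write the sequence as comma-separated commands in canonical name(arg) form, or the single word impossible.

arc(left, 2), arc(left, 2)

key: cell and facing (now E) both changed — the 2 commands mix motion and turning
begin: (-1, -3) facing W
step 1 (arc(left, 2)): (-3, -5) facing S
step 2 (arc(left, 2)): (-1, -7) facing E
uniquely the one of 9 2-step routes that fits.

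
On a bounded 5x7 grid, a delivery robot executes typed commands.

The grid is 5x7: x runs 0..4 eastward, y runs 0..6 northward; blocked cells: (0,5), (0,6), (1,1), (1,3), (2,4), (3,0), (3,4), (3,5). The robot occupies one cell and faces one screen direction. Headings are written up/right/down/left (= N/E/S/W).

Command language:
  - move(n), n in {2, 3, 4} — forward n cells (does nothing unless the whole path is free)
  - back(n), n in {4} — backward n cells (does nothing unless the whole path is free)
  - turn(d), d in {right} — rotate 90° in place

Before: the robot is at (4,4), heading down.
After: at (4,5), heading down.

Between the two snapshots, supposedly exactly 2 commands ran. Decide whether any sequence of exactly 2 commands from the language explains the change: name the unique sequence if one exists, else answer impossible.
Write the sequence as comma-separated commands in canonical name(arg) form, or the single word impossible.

move(3), back(4)

key: order matters: swapping move(3) and back(4) lands elsewhere
t0: at (4,4), heading down
1. move(3) → at (4,1), heading down
2. back(4) → at (4,5), heading down
all 25 alternatives checked — unique.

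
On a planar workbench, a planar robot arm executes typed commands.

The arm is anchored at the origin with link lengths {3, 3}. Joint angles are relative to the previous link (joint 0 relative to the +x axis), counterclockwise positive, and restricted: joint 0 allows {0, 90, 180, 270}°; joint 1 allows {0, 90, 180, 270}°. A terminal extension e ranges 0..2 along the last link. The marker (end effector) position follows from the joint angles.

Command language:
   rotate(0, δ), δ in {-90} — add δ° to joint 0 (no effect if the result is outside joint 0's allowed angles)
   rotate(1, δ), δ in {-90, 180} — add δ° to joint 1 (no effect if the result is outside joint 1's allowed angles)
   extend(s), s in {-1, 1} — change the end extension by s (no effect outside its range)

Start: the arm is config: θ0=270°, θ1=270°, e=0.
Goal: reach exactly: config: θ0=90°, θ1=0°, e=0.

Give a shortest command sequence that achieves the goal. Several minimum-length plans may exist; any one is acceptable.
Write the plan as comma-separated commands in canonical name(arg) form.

rotate(1, 180), rotate(0, -90), rotate(0, -90), rotate(1, -90)

begin: config: θ0=270°, θ1=270°, e=0
1. rotate(1, 180) → config: θ0=270°, θ1=90°, e=0
2. rotate(0, -90) → config: θ0=180°, θ1=90°, e=0
3. rotate(0, -90) → config: θ0=90°, θ1=90°, e=0
4. rotate(1, -90) → config: θ0=90°, θ1=0°, e=0
nothing shorter than 4 reaches the goal.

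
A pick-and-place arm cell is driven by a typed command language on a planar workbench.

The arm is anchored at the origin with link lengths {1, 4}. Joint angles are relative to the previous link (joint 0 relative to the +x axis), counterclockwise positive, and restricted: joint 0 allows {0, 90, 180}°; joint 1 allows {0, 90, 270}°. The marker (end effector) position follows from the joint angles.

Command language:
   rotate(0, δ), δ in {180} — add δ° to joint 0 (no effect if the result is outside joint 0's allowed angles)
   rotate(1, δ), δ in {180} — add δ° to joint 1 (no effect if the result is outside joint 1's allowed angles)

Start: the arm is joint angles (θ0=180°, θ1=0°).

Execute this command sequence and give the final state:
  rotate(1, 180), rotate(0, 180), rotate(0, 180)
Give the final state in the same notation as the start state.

joint angles (θ0=180°, θ1=0°)

from: joint angles (θ0=180°, θ1=0°)
t=1 rotate(1, 180) ⇒ joint angles (θ0=180°, θ1=0°)
t=2 rotate(0, 180) ⇒ joint angles (θ0=0°, θ1=0°)
t=3 rotate(0, 180) ⇒ joint angles (θ0=180°, θ1=0°)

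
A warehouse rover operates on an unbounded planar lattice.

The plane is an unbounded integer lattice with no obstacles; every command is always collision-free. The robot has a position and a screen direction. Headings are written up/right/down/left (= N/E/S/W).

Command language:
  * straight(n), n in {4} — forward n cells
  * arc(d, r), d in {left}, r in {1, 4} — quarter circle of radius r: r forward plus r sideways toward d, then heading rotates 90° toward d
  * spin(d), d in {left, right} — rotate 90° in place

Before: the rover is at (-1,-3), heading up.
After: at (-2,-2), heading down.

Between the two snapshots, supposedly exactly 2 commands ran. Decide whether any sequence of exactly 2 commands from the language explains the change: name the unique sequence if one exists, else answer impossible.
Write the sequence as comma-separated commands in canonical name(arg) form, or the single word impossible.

key: order matters: swapping arc(left, 1) and spin(left) lands elsewhere
initial: at (-1,-3), heading up
t=1 arc(left, 1) ⇒ at (-2,-2), heading left
t=2 spin(left) ⇒ at (-2,-2), heading down
no other 2-command option fits: unique.

arc(left, 1), spin(left)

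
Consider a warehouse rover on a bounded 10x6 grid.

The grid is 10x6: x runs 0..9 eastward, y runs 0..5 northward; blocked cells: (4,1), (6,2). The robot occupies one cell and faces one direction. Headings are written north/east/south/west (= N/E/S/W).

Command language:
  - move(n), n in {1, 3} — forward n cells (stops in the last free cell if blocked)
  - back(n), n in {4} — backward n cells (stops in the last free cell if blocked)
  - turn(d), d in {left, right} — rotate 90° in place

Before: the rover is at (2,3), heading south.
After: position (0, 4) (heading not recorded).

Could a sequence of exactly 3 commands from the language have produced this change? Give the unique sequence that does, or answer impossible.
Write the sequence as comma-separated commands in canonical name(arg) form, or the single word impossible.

every 3-command combo misses the target.

impossible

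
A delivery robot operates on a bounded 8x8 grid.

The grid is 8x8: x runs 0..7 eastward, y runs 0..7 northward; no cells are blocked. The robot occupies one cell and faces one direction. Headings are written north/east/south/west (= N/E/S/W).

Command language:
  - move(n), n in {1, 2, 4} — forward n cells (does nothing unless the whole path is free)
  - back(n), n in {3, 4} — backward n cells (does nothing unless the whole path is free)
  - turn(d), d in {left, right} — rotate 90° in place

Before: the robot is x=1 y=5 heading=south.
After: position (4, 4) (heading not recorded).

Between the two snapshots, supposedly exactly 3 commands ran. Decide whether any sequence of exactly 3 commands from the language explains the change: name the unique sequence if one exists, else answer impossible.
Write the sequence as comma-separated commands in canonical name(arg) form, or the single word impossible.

move(1), turn(right), back(3)

key: running back(3) before move(1) would end elsewhere — order is forced
from: x=1 y=5 heading=south
[1] after move(1): x=1 y=4 heading=south
[2] after turn(right): x=1 y=4 heading=west
[3] after back(3): x=4 y=4 heading=west
all 343 alternatives checked — unique.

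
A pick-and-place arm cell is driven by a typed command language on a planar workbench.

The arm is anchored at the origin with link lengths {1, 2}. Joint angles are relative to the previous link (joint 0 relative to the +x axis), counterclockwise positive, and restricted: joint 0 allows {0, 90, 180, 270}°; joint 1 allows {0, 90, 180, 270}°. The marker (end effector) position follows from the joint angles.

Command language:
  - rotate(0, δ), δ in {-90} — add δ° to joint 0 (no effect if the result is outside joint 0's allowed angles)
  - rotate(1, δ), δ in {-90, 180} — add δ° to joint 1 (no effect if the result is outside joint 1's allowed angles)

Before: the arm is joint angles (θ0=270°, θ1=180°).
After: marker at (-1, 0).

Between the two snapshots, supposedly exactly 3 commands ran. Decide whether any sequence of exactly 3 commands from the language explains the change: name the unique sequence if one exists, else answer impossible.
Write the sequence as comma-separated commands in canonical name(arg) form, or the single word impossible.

rotate(0, -90), rotate(0, -90), rotate(0, -90)

from: joint angles (θ0=270°, θ1=180°)
1. rotate(0, -90) → joint angles (θ0=180°, θ1=180°)
2. rotate(0, -90) → joint angles (θ0=90°, θ1=180°)
3. rotate(0, -90) → joint angles (θ0=0°, θ1=180°)
no other 3-command option fits: unique.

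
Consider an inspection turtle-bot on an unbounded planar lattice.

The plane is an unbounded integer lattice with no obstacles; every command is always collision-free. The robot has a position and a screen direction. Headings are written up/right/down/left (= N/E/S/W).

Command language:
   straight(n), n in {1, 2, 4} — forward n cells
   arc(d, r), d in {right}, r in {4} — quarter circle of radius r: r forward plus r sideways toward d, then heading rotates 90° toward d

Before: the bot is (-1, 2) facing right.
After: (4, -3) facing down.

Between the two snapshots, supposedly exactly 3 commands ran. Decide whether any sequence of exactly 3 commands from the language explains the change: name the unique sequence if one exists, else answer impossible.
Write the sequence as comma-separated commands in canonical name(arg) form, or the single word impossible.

straight(1), arc(right, 4), straight(1)

key: position moved to (4,-3) AND the heading swung to S — translation plus rotation needed
t0: (-1, 2) facing right
[1] after straight(1): (0, 2) facing right
[2] after arc(right, 4): (4, -2) facing down
[3] after straight(1): (4, -3) facing down
no rival 3-sequence matches.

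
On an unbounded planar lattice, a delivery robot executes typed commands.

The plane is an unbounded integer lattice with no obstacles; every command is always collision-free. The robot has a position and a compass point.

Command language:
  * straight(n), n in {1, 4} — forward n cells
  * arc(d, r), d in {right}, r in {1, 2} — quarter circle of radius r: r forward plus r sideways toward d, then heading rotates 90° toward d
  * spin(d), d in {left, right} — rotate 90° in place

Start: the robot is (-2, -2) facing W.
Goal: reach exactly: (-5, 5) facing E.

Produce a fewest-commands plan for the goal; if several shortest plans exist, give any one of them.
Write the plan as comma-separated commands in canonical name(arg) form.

straight(4), arc(right, 1), straight(4), arc(right, 2)

start: (-2, -2) facing W
step 1 (straight(4)): (-6, -2) facing W
step 2 (arc(right, 1)): (-7, -1) facing N
step 3 (straight(4)): (-7, 3) facing N
step 4 (arc(right, 2)): (-5, 5) facing E
shorter routes all fall short; 4 is best.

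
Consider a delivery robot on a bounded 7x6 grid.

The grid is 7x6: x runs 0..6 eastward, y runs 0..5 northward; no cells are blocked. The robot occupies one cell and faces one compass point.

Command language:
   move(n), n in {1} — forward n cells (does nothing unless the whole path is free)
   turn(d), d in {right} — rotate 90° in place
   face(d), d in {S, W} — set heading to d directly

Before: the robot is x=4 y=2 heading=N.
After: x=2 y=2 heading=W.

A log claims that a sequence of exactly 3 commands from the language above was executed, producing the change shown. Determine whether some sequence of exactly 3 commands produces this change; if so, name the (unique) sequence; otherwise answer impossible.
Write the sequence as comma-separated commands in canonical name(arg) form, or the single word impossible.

face(W), move(1), move(1)

key: cell and facing (now W) both changed — the 3 commands mix motion and turning
from: x=4 y=2 heading=N
step 1 (face(W)): x=4 y=2 heading=W
step 2 (move(1)): x=3 y=2 heading=W
step 3 (move(1)): x=2 y=2 heading=W
all 64 alternatives checked — unique.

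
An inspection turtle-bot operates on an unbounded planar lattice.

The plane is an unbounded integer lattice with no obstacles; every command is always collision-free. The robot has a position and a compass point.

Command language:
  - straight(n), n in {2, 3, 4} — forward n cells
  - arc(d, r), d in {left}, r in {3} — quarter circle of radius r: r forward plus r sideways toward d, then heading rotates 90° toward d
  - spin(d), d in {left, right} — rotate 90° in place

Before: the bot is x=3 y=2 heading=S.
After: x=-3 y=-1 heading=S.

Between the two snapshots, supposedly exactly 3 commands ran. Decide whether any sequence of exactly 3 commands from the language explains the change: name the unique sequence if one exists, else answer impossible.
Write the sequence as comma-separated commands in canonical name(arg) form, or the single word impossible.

spin(right), straight(3), arc(left, 3)

key: order matters: swapping spin(right) and arc(left, 3) lands elsewhere
begin: x=3 y=2 heading=S
step 1 (spin(right)): x=3 y=2 heading=W
step 2 (straight(3)): x=0 y=2 heading=W
step 3 (arc(left, 3)): x=-3 y=-1 heading=S
no rival 3-sequence matches.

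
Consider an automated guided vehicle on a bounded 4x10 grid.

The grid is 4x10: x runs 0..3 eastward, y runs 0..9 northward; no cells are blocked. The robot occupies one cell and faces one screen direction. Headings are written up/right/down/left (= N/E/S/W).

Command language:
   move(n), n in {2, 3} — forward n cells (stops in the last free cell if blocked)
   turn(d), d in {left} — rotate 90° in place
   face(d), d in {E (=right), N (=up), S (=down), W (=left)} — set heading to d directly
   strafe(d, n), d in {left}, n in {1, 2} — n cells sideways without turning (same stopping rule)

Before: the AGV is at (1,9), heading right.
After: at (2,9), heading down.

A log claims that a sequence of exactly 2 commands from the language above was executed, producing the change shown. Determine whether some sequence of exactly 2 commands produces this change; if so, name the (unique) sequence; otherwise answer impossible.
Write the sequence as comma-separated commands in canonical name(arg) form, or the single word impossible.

key: order matters: swapping face(S) and strafe(left, 1) lands elsewhere
start: at (1,9), heading right
1. face(S) → at (1,9), heading down
2. strafe(left, 1) → at (2,9), heading down
uniquely the one of 81 2-step routes that fits.

face(S), strafe(left, 1)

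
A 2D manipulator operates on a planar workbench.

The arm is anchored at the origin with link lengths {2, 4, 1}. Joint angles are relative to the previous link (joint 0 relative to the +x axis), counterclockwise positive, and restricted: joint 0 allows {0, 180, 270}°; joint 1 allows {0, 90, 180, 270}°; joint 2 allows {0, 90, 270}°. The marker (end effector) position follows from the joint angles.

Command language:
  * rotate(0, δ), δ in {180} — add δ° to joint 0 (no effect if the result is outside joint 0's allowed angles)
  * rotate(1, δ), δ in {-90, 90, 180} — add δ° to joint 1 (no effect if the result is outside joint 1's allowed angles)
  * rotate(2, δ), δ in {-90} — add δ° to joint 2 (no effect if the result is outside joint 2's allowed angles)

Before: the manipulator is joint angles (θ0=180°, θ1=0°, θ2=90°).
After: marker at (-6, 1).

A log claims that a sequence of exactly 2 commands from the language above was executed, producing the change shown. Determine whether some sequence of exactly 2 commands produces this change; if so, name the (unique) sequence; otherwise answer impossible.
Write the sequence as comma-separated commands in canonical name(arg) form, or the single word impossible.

initial: joint angles (θ0=180°, θ1=0°, θ2=90°)
1. rotate(2, -90) → joint angles (θ0=180°, θ1=0°, θ2=0°)
2. rotate(2, -90) → joint angles (θ0=180°, θ1=0°, θ2=270°)
no other 2-command option fits: unique.

rotate(2, -90), rotate(2, -90)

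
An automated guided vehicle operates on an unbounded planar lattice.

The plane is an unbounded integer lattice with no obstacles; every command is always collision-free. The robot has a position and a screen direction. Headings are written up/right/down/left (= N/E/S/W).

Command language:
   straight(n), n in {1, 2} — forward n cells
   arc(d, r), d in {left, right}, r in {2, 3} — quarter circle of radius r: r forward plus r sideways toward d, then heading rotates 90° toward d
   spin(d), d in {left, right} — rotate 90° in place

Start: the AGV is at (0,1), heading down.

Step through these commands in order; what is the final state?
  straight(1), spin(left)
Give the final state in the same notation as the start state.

initial: at (0,1), heading down
step 1 (straight(1)): at (0,0), heading down
step 2 (spin(left)): at (0,0), heading right

at (0,0), heading right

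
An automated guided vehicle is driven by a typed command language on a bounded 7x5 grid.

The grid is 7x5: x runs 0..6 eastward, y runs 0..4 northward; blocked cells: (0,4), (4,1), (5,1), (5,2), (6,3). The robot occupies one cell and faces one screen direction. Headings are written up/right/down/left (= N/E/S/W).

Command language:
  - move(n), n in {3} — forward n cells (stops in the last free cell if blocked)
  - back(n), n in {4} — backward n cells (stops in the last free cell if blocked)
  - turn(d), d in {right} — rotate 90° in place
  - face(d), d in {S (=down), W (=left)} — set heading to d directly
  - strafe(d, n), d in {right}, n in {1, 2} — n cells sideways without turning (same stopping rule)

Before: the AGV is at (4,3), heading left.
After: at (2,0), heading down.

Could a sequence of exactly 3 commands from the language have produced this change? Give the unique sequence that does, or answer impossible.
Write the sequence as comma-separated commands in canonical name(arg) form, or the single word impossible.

face(S), strafe(right, 2), move(3)

key: position moved to (2,0) AND the heading swung to S — translation plus rotation needed
t0: at (4,3), heading left
1. face(S) → at (4,3), heading down
2. strafe(right, 2) → at (2,3), heading down
3. move(3) → at (2,0), heading down
no rival 3-sequence matches.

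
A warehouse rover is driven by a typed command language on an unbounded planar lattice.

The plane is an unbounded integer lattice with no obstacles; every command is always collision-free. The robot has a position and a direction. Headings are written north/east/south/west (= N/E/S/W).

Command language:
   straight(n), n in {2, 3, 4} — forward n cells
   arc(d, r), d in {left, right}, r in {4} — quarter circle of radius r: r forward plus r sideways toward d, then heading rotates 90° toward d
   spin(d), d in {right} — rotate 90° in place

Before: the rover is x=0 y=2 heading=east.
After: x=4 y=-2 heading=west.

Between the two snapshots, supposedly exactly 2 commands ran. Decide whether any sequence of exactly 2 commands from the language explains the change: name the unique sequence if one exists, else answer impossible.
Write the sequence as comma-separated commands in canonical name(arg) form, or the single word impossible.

key: order matters: swapping arc(right, 4) and spin(right) lands elsewhere
start: x=0 y=2 heading=east
[1] after arc(right, 4): x=4 y=-2 heading=south
[2] after spin(right): x=4 y=-2 heading=west
all 36 alternatives checked — unique.

arc(right, 4), spin(right)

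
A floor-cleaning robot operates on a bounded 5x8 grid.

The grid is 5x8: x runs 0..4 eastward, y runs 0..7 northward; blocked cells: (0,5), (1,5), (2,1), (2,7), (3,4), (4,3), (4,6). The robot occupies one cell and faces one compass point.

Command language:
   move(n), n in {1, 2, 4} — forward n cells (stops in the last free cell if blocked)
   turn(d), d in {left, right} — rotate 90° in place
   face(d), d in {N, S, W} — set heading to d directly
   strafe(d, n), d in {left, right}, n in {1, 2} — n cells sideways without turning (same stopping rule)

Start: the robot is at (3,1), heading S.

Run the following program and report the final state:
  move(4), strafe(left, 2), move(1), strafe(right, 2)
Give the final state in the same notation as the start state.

t0: at (3,1), heading S
step 1 (move(4)): at (3,0), heading S
step 2 (strafe(left, 2)): at (4,0), heading S
step 3 (move(1)): at (4,0), heading S
step 4 (strafe(right, 2)): at (2,0), heading S

at (2,0), heading S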